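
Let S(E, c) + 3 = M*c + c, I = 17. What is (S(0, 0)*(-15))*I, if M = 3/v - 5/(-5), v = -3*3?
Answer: 765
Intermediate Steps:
v = -9
M = ⅔ (M = 3/(-9) - 5/(-5) = 3*(-⅑) - 5*(-⅕) = -⅓ + 1 = ⅔ ≈ 0.66667)
S(E, c) = -3 + 5*c/3 (S(E, c) = -3 + (2*c/3 + c) = -3 + 5*c/3)
(S(0, 0)*(-15))*I = ((-3 + (5/3)*0)*(-15))*17 = ((-3 + 0)*(-15))*17 = -3*(-15)*17 = 45*17 = 765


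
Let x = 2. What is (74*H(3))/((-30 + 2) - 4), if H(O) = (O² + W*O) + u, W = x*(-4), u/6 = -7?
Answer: 2109/16 ≈ 131.81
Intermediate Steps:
u = -42 (u = 6*(-7) = -42)
W = -8 (W = 2*(-4) = -8)
H(O) = -42 + O² - 8*O (H(O) = (O² - 8*O) - 42 = -42 + O² - 8*O)
(74*H(3))/((-30 + 2) - 4) = (74*(-42 + 3² - 8*3))/((-30 + 2) - 4) = (74*(-42 + 9 - 24))/(-28 - 4) = (74*(-57))/(-32) = -4218*(-1/32) = 2109/16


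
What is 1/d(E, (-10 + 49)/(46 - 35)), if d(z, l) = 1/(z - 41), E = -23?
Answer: -64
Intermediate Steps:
d(z, l) = 1/(-41 + z)
1/d(E, (-10 + 49)/(46 - 35)) = 1/(1/(-41 - 23)) = 1/(1/(-64)) = 1/(-1/64) = -64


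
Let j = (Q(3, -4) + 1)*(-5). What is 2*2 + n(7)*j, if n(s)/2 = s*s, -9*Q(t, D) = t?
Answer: -968/3 ≈ -322.67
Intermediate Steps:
Q(t, D) = -t/9
n(s) = 2*s² (n(s) = 2*(s*s) = 2*s²)
j = -10/3 (j = (-⅑*3 + 1)*(-5) = (-⅓ + 1)*(-5) = (⅔)*(-5) = -10/3 ≈ -3.3333)
2*2 + n(7)*j = 2*2 + (2*7²)*(-10/3) = 4 + (2*49)*(-10/3) = 4 + 98*(-10/3) = 4 - 980/3 = -968/3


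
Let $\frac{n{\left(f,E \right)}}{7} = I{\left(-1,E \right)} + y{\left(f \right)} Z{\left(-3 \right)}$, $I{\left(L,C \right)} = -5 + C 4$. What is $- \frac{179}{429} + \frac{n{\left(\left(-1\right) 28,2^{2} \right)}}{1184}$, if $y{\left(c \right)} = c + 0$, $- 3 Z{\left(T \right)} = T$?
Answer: $- \frac{262987}{507936} \approx -0.51776$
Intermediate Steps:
$Z{\left(T \right)} = - \frac{T}{3}$
$I{\left(L,C \right)} = -5 + 4 C$
$y{\left(c \right)} = c$
$n{\left(f,E \right)} = -35 + 7 f + 28 E$ ($n{\left(f,E \right)} = 7 \left(\left(-5 + 4 E\right) + f \left(\left(- \frac{1}{3}\right) \left(-3\right)\right)\right) = 7 \left(\left(-5 + 4 E\right) + f 1\right) = 7 \left(\left(-5 + 4 E\right) + f\right) = 7 \left(-5 + f + 4 E\right) = -35 + 7 f + 28 E$)
$- \frac{179}{429} + \frac{n{\left(\left(-1\right) 28,2^{2} \right)}}{1184} = - \frac{179}{429} + \frac{-35 + 7 \left(\left(-1\right) 28\right) + 28 \cdot 2^{2}}{1184} = \left(-179\right) \frac{1}{429} + \left(-35 + 7 \left(-28\right) + 28 \cdot 4\right) \frac{1}{1184} = - \frac{179}{429} + \left(-35 - 196 + 112\right) \frac{1}{1184} = - \frac{179}{429} - \frac{119}{1184} = - \frac{262987}{507936}$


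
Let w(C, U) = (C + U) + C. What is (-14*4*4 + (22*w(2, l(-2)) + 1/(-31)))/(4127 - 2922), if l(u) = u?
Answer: -5581/37355 ≈ -0.14940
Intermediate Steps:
w(C, U) = U + 2*C
(-14*4*4 + (22*w(2, l(-2)) + 1/(-31)))/(4127 - 2922) = (-14*4*4 + (22*(-2 + 2*2) + 1/(-31)))/(4127 - 2922) = (-56*4 + (22*(-2 + 4) - 1/31))/1205 = (-224 + (22*2 - 1/31))*(1/1205) = (-224 + (44 - 1/31))*(1/1205) = (-224 + 1363/31)*(1/1205) = -5581/31*1/1205 = -5581/37355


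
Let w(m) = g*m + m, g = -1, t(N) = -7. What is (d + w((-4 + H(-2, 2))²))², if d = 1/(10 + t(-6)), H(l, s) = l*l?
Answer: ⅑ ≈ 0.11111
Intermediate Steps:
H(l, s) = l²
w(m) = 0 (w(m) = -m + m = 0)
d = ⅓ (d = 1/(10 - 7) = 1/3 = ⅓ ≈ 0.33333)
(d + w((-4 + H(-2, 2))²))² = (⅓ + 0)² = (⅓)² = ⅑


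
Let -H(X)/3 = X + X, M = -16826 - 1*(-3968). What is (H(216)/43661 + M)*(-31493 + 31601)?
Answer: -60630598872/43661 ≈ -1.3887e+6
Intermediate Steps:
M = -12858 (M = -16826 + 3968 = -12858)
H(X) = -6*X (H(X) = -3*(X + X) = -6*X)
(H(216)/43661 + M)*(-31493 + 31601) = (-6*216/43661 - 12858)*(-31493 + 31601) = (-1296*1/43661 - 12858)*108 = (-1296/43661 - 12858)*108 = -561394434/43661*108 = -60630598872/43661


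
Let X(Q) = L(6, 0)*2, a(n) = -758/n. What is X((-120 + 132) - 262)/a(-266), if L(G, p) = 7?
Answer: 1862/379 ≈ 4.9129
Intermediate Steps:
X(Q) = 14 (X(Q) = 7*2 = 14)
X((-120 + 132) - 262)/a(-266) = 14/((-758/(-266))) = 14/((-758*(-1/266))) = 14/(379/133) = 14*(133/379) = 1862/379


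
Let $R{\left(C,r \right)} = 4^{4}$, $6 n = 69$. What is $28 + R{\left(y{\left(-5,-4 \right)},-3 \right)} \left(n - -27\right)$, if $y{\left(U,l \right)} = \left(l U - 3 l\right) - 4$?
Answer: $9884$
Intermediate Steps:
$n = \frac{23}{2}$ ($n = \frac{1}{6} \cdot 69 = \frac{23}{2} \approx 11.5$)
$y{\left(U,l \right)} = -4 - 3 l + U l$ ($y{\left(U,l \right)} = \left(U l - 3 l\right) - 4 = \left(- 3 l + U l\right) - 4 = -4 - 3 l + U l$)
$R{\left(C,r \right)} = 256$
$28 + R{\left(y{\left(-5,-4 \right)},-3 \right)} \left(n - -27\right) = 28 + 256 \left(\frac{23}{2} - -27\right) = 28 + 256 \left(\frac{23}{2} + 27\right) = 28 + 256 \cdot \frac{77}{2} = 28 + 9856 = 9884$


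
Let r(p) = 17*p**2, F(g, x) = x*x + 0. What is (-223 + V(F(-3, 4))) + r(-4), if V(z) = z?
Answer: 65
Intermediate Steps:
F(g, x) = x**2 (F(g, x) = x**2 + 0 = x**2)
(-223 + V(F(-3, 4))) + r(-4) = (-223 + 4**2) + 17*(-4)**2 = (-223 + 16) + 17*16 = -207 + 272 = 65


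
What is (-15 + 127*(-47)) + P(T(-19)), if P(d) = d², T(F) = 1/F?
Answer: -2160223/361 ≈ -5984.0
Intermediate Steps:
(-15 + 127*(-47)) + P(T(-19)) = (-15 + 127*(-47)) + (1/(-19))² = (-15 - 5969) + (-1/19)² = -5984 + 1/361 = -2160223/361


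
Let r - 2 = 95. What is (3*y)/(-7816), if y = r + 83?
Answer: -135/1954 ≈ -0.069089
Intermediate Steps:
r = 97 (r = 2 + 95 = 97)
y = 180 (y = 97 + 83 = 180)
(3*y)/(-7816) = (3*180)/(-7816) = 540*(-1/7816) = -135/1954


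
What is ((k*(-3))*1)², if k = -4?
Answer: 144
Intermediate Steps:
((k*(-3))*1)² = (-4*(-3)*1)² = (12*1)² = 12² = 144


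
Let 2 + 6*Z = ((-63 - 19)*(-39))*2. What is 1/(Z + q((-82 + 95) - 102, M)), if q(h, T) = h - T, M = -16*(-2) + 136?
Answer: 3/2426 ≈ 0.0012366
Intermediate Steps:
M = 168 (M = 32 + 136 = 168)
Z = 3197/3 (Z = -⅓ + (((-63 - 19)*(-39))*2)/6 = -⅓ + (-82*(-39)*2)/6 = -⅓ + (3198*2)/6 = -⅓ + (⅙)*6396 = -⅓ + 1066 = 3197/3 ≈ 1065.7)
1/(Z + q((-82 + 95) - 102, M)) = 1/(3197/3 + (((-82 + 95) - 102) - 1*168)) = 1/(3197/3 + ((13 - 102) - 168)) = 1/(3197/3 + (-89 - 168)) = 1/(3197/3 - 257) = 1/(2426/3) = 3/2426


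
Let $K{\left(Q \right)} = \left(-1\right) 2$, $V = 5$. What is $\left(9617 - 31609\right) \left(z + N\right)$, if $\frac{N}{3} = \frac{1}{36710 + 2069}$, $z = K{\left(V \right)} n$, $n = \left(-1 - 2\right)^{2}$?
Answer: $\frac{15350833848}{38779} \approx 3.9585 \cdot 10^{5}$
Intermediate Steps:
$K{\left(Q \right)} = -2$
$n = 9$ ($n = \left(-3\right)^{2} = 9$)
$z = -18$ ($z = \left(-2\right) 9 = -18$)
$N = \frac{3}{38779}$ ($N = \frac{3}{36710 + 2069} = \frac{3}{38779} \approx 7.7361 \cdot 10^{-5}$)
$\left(9617 - 31609\right) \left(z + N\right) = \left(9617 - 31609\right) \left(-18 + \frac{3}{38779}\right) = \left(-21992\right) \left(- \frac{698019}{38779}\right) = \frac{15350833848}{38779}$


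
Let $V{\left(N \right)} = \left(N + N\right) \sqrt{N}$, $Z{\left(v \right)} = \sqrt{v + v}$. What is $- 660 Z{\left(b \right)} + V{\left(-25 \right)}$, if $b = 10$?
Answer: $- 1320 \sqrt{5} - 250 i \approx -2951.6 - 250.0 i$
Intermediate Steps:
$Z{\left(v \right)} = \sqrt{2} \sqrt{v}$ ($Z{\left(v \right)} = \sqrt{2 v} = \sqrt{2} \sqrt{v}$)
$V{\left(N \right)} = 2 N^{\frac{3}{2}}$ ($V{\left(N \right)} = 2 N \sqrt{N} = 2 N^{\frac{3}{2}}$)
$- 660 Z{\left(b \right)} + V{\left(-25 \right)} = - 660 \sqrt{2} \sqrt{10} + 2 \left(-25\right)^{\frac{3}{2}} = - 660 \cdot 2 \sqrt{5} + 2 \left(- 125 i\right) = - 1320 \sqrt{5} - 250 i$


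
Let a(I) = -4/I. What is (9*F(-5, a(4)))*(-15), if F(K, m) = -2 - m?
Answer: 135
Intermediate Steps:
(9*F(-5, a(4)))*(-15) = (9*(-2 - (-4)/4))*(-15) = (9*(-2 - 1*(-1)))*(-15) = (9*(-2 + 1))*(-15) = (9*(-1))*(-15) = -9*(-15) = 135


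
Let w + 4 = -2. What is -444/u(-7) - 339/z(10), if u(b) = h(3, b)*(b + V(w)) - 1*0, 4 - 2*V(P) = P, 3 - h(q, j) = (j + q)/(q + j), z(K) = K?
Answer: 771/10 ≈ 77.100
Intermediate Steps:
w = -6 (w = -4 - 2 = -6)
h(q, j) = 2 (h(q, j) = 3 - (j + q)/(q + j) = 3 - (j + q)/(j + q) = 3 - 1*1 = 3 - 1 = 2)
V(P) = 2 - P/2
u(b) = 10 + 2*b (u(b) = 2*(b + (2 - ½*(-6))) - 1*0 = 2*(b + (2 + 3)) + 0 = 2*(b + 5) + 0 = 2*(5 + b) + 0 = (10 + 2*b) + 0 = 10 + 2*b)
-444/u(-7) - 339/z(10) = -444/(10 + 2*(-7)) - 339/10 = -444/(10 - 14) - 339*⅒ = -444/(-4) - 339/10 = -444*(-¼) - 339/10 = 111 - 339/10 = 771/10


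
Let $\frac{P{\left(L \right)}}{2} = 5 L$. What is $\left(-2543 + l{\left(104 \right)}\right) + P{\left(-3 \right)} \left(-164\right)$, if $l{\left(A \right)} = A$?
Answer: $2481$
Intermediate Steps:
$P{\left(L \right)} = 10 L$ ($P{\left(L \right)} = 2 \cdot 5 L = 10 L$)
$\left(-2543 + l{\left(104 \right)}\right) + P{\left(-3 \right)} \left(-164\right) = \left(-2543 + 104\right) + 10 \left(-3\right) \left(-164\right) = -2439 - -4920 = -2439 + 4920 = 2481$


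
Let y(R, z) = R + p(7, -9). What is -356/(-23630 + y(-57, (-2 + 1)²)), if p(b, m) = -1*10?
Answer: 356/23697 ≈ 0.015023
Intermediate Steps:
p(b, m) = -10
y(R, z) = -10 + R (y(R, z) = R - 10 = -10 + R)
-356/(-23630 + y(-57, (-2 + 1)²)) = -356/(-23630 + (-10 - 57)) = -356/(-23630 - 67) = -356/(-23697) = -356*(-1/23697) = 356/23697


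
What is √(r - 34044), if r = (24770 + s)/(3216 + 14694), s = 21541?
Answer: I*√1213266640710/5970 ≈ 184.5*I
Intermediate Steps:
r = 15437/5970 (r = (24770 + 21541)/(3216 + 14694) = 46311/17910 = 46311*(1/17910) = 15437/5970 ≈ 2.5858)
√(r - 34044) = √(15437/5970 - 34044) = √(-203227243/5970) = I*√1213266640710/5970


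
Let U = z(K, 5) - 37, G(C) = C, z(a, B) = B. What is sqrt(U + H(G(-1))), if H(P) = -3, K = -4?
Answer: I*sqrt(35) ≈ 5.9161*I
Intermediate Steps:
U = -32 (U = 5 - 37 = -32)
sqrt(U + H(G(-1))) = sqrt(-32 - 3) = sqrt(-35) = I*sqrt(35)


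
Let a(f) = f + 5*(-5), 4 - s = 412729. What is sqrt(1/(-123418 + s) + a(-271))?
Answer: I*sqrt(85084998205047)/536143 ≈ 17.205*I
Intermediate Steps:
s = -412725 (s = 4 - 1*412729 = 4 - 412729 = -412725)
a(f) = -25 + f (a(f) = f - 25 = -25 + f)
sqrt(1/(-123418 + s) + a(-271)) = sqrt(1/(-123418 - 412725) + (-25 - 271)) = sqrt(1/(-536143) - 296) = sqrt(-1/536143 - 296) = sqrt(-158698329/536143) = I*sqrt(85084998205047)/536143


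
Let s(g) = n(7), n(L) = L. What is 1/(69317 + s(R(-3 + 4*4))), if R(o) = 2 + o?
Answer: 1/69324 ≈ 1.4425e-5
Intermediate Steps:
s(g) = 7
1/(69317 + s(R(-3 + 4*4))) = 1/(69317 + 7) = 1/69324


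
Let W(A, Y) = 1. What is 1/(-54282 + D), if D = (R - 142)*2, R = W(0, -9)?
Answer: -1/54564 ≈ -1.8327e-5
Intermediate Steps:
R = 1
D = -282 (D = (1 - 142)*2 = -141*2 = -282)
1/(-54282 + D) = 1/(-54282 - 282) = 1/(-54564) = -1/54564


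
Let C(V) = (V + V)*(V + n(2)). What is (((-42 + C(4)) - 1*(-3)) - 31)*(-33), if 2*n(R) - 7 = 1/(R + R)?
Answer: 297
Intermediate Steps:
n(R) = 7/2 + 1/(4*R) (n(R) = 7/2 + 1/(2*(R + R)) = 7/2 + 1/(2*((2*R))) = 7/2 + (1/(2*R))/2 = 7/2 + 1/(4*R))
C(V) = 2*V*(29/8 + V) (C(V) = (V + V)*(V + (¼)*(1 + 14*2)/2) = (2*V)*(V + (¼)*(½)*(1 + 28)) = (2*V)*(V + (¼)*(½)*29) = (2*V)*(V + 29/8) = (2*V)*(29/8 + V) = 2*V*(29/8 + V))
(((-42 + C(4)) - 1*(-3)) - 31)*(-33) = (((-42 + (¼)*4*(29 + 8*4)) - 1*(-3)) - 31)*(-33) = (((-42 + (¼)*4*(29 + 32)) + 3) - 31)*(-33) = (((-42 + (¼)*4*61) + 3) - 31)*(-33) = (((-42 + 61) + 3) - 31)*(-33) = ((19 + 3) - 31)*(-33) = (22 - 31)*(-33) = -9*(-33) = 297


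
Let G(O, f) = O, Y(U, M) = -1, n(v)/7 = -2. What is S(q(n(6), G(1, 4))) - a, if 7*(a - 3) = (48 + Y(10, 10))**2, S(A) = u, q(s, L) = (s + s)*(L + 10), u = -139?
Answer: -3203/7 ≈ -457.57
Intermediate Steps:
n(v) = -14 (n(v) = 7*(-2) = -14)
q(s, L) = 2*s*(10 + L) (q(s, L) = (2*s)*(10 + L) = 2*s*(10 + L))
S(A) = -139
a = 2230/7 (a = 3 + (48 - 1)**2/7 = 3 + (1/7)*47**2 = 3 + (1/7)*2209 = 3 + 2209/7 = 2230/7 ≈ 318.57)
S(q(n(6), G(1, 4))) - a = -139 - 1*2230/7 = -139 - 2230/7 = -3203/7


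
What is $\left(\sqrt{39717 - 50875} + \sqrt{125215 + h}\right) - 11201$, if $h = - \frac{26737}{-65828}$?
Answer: $-11201 + \frac{13 \sqrt{802661424621}}{32914} + i \sqrt{11158} \approx -10847.0 + 105.63 i$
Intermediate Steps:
$h = \frac{26737}{65828}$ ($h = \left(-26737\right) \left(- \frac{1}{65828}\right) = \frac{26737}{65828} \approx 0.40616$)
$\left(\sqrt{39717 - 50875} + \sqrt{125215 + h}\right) - 11201 = \left(\sqrt{39717 - 50875} + \sqrt{125215 + \frac{26737}{65828}}\right) - 11201 = \left(\sqrt{-11158} + \sqrt{\frac{8242679757}{65828}}\right) - 11201 = \left(i \sqrt{11158} + \frac{13 \sqrt{802661424621}}{32914}\right) - 11201 = \left(\frac{13 \sqrt{802661424621}}{32914} + i \sqrt{11158}\right) - 11201 = -11201 + \frac{13 \sqrt{802661424621}}{32914} + i \sqrt{11158}$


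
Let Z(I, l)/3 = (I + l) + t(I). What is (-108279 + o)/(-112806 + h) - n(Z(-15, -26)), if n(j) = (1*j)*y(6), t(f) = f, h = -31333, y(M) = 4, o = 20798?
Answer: 96948889/144139 ≈ 672.61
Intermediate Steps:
Z(I, l) = 3*l + 6*I (Z(I, l) = 3*((I + l) + I) = 3*(l + 2*I) = 3*l + 6*I)
n(j) = 4*j (n(j) = (1*j)*4 = j*4 = 4*j)
(-108279 + o)/(-112806 + h) - n(Z(-15, -26)) = (-108279 + 20798)/(-112806 - 31333) - 4*(3*(-26) + 6*(-15)) = -87481/(-144139) - 4*(-78 - 90) = -87481*(-1/144139) - 4*(-168) = 87481/144139 - 1*(-672) = 87481/144139 + 672 = 96948889/144139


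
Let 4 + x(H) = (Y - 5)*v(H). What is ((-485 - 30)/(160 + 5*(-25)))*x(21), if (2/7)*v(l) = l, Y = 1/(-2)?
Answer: 168199/28 ≈ 6007.1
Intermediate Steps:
Y = -1/2 ≈ -0.50000
v(l) = 7*l/2
x(H) = -4 - 77*H/4 (x(H) = -4 + (-1/2 - 5)*(7*H/2) = -4 - 77*H/4)
((-485 - 30)/(160 + 5*(-25)))*x(21) = ((-485 - 30)/(160 + 5*(-25)))*(-4 - 77/4*21) = (-515/(160 - 125))*(-4 - 1617/4) = -515/35*(-1633/4) = -515*1/35*(-1633/4) = -103/7*(-1633/4) = 168199/28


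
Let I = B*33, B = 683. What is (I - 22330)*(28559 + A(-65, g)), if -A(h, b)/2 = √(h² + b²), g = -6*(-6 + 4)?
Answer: 5968831 - 418*√4369 ≈ 5.9412e+6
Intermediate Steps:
g = 12 (g = -6*(-2) = 12)
I = 22539 (I = 683*33 = 22539)
A(h, b) = -2*√(b² + h²) (A(h, b) = -2*√(h² + b²) = -2*√(b² + h²))
(I - 22330)*(28559 + A(-65, g)) = (22539 - 22330)*(28559 - 2*√(12² + (-65)²)) = 209*(28559 - 2*√(144 + 4225)) = 209*(28559 - 2*√4369) = 5968831 - 418*√4369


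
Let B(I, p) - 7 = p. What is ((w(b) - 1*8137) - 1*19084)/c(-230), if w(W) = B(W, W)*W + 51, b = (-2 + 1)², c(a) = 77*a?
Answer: 13581/8855 ≈ 1.5337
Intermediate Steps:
B(I, p) = 7 + p
b = 1 (b = (-1)² = 1)
w(W) = 51 + W*(7 + W) (w(W) = (7 + W)*W + 51 = W*(7 + W) + 51 = 51 + W*(7 + W))
((w(b) - 1*8137) - 1*19084)/c(-230) = (((51 + 1*(7 + 1)) - 1*8137) - 1*19084)/((77*(-230))) = (((51 + 1*8) - 8137) - 19084)/(-17710) = (((51 + 8) - 8137) - 19084)*(-1/17710) = ((59 - 8137) - 19084)*(-1/17710) = (-8078 - 19084)*(-1/17710) = -27162*(-1/17710) = 13581/8855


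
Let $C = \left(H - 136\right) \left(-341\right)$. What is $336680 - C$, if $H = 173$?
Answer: $349297$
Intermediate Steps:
$C = -12617$ ($C = \left(173 - 136\right) \left(-341\right) = 37 \left(-341\right) = -12617$)
$336680 - C = 336680 - -12617 = 336680 + 12617 = 349297$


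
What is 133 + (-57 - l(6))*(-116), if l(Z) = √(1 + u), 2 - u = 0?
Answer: 6745 + 116*√3 ≈ 6945.9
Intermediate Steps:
u = 2 (u = 2 - 1*0 = 2 + 0 = 2)
l(Z) = √3 (l(Z) = √(1 + 2) = √3)
133 + (-57 - l(6))*(-116) = 133 + (-57 - √3)*(-116) = 133 + (6612 + 116*√3) = 6745 + 116*√3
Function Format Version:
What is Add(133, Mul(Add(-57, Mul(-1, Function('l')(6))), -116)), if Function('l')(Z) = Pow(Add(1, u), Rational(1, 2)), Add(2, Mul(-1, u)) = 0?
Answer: Add(6745, Mul(116, Pow(3, Rational(1, 2)))) ≈ 6945.9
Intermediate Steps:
u = 2 (u = Add(2, Mul(-1, 0)) = Add(2, 0) = 2)
Function('l')(Z) = Pow(3, Rational(1, 2)) (Function('l')(Z) = Pow(Add(1, 2), Rational(1, 2)) = Pow(3, Rational(1, 2)))
Add(133, Mul(Add(-57, Mul(-1, Function('l')(6))), -116)) = Add(133, Mul(Add(-57, Mul(-1, Pow(3, Rational(1, 2)))), -116)) = Add(133, Add(6612, Mul(116, Pow(3, Rational(1, 2))))) = Add(6745, Mul(116, Pow(3, Rational(1, 2))))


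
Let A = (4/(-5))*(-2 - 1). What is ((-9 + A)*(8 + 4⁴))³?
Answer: -661231600128/125 ≈ -5.2899e+9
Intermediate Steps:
A = 12/5 (A = (4*(-⅕))*(-3) = -⅘*(-3) = 12/5 ≈ 2.4000)
((-9 + A)*(8 + 4⁴))³ = ((-9 + 12/5)*(8 + 4⁴))³ = (-33*(8 + 256)/5)³ = (-33/5*264)³ = (-8712/5)³ = -661231600128/125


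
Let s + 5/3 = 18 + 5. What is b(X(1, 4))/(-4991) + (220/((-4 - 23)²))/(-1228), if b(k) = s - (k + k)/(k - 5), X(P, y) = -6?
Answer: -52853023/12287008503 ≈ -0.0043015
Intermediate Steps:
s = 64/3 (s = -5/3 + (18 + 5) = -5/3 + 23 = 64/3 ≈ 21.333)
b(k) = 64/3 - 2*k/(-5 + k) (b(k) = 64/3 - (k + k)/(k - 5) = 64/3 - 2*k/(-5 + k))
b(X(1, 4))/(-4991) + (220/((-4 - 23)²))/(-1228) = (2*(-160 + 29*(-6))/(3*(-5 - 6)))/(-4991) + (220/((-4 - 23)²))/(-1228) = ((⅔)*(-160 - 174)/(-11))*(-1/4991) + (220/((-27)²))*(-1/1228) = ((⅔)*(-1/11)*(-334))*(-1/4991) + (220/729)*(-1/1228) = (668/33)*(-1/4991) + (220*(1/729))*(-1/1228) = -668/164703 + (220/729)*(-1/1228) = -668/164703 - 55/223803 = -52853023/12287008503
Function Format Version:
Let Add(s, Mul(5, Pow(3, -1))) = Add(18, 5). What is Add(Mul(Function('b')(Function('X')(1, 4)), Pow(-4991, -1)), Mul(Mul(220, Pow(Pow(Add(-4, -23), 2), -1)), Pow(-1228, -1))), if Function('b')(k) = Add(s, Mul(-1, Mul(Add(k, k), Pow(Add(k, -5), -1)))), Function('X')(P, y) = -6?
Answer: Rational(-52853023, 12287008503) ≈ -0.0043015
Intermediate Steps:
s = Rational(64, 3) (s = Add(Rational(-5, 3), Add(18, 5)) = Add(Rational(-5, 3), 23) = Rational(64, 3) ≈ 21.333)
Function('b')(k) = Add(Rational(64, 3), Mul(-2, k, Pow(Add(-5, k), -1))) (Function('b')(k) = Add(Rational(64, 3), Mul(-1, Mul(Add(k, k), Pow(Add(k, -5), -1)))) = Add(Rational(64, 3), Mul(-1, Mul(Mul(2, k), Pow(Add(-5, k), -1)))) = Add(Rational(64, 3), Mul(-1, Mul(2, k, Pow(Add(-5, k), -1)))) = Add(Rational(64, 3), Mul(-2, k, Pow(Add(-5, k), -1))))
Add(Mul(Function('b')(Function('X')(1, 4)), Pow(-4991, -1)), Mul(Mul(220, Pow(Pow(Add(-4, -23), 2), -1)), Pow(-1228, -1))) = Add(Mul(Mul(Rational(2, 3), Pow(Add(-5, -6), -1), Add(-160, Mul(29, -6))), Pow(-4991, -1)), Mul(Mul(220, Pow(Pow(Add(-4, -23), 2), -1)), Pow(-1228, -1))) = Add(Mul(Mul(Rational(2, 3), Pow(-11, -1), Add(-160, -174)), Rational(-1, 4991)), Mul(Mul(220, Pow(Pow(-27, 2), -1)), Rational(-1, 1228))) = Add(Mul(Mul(Rational(2, 3), Rational(-1, 11), -334), Rational(-1, 4991)), Mul(Mul(220, Pow(729, -1)), Rational(-1, 1228))) = Add(Mul(Rational(668, 33), Rational(-1, 4991)), Mul(Mul(220, Rational(1, 729)), Rational(-1, 1228))) = Add(Rational(-668, 164703), Mul(Rational(220, 729), Rational(-1, 1228))) = Add(Rational(-668, 164703), Rational(-55, 223803)) = Rational(-52853023, 12287008503)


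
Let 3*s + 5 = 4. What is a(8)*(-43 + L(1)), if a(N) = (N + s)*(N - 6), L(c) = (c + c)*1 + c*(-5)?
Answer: -2116/3 ≈ -705.33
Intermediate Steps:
s = -⅓ (s = -5/3 + (⅓)*4 = -5/3 + 4/3 = -⅓ ≈ -0.33333)
L(c) = -3*c (L(c) = (2*c)*1 - 5*c = 2*c - 5*c = -3*c)
a(N) = (-6 + N)*(-⅓ + N) (a(N) = (N - ⅓)*(N - 6) = (-⅓ + N)*(-6 + N) = (-6 + N)*(-⅓ + N))
a(8)*(-43 + L(1)) = (2 + 8² - 19/3*8)*(-43 - 3*1) = (2 + 64 - 152/3)*(-43 - 3) = (46/3)*(-46) = -2116/3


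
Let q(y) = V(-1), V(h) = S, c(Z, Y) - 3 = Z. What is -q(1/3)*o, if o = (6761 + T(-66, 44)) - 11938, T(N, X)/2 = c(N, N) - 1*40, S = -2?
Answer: -10766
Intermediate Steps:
c(Z, Y) = 3 + Z
V(h) = -2
T(N, X) = -74 + 2*N (T(N, X) = 2*((3 + N) - 1*40) = 2*((3 + N) - 40) = 2*(-37 + N) = -74 + 2*N)
q(y) = -2
o = -5383 (o = (6761 + (-74 + 2*(-66))) - 11938 = (6761 + (-74 - 132)) - 11938 = (6761 - 206) - 11938 = 6555 - 11938 = -5383)
-q(1/3)*o = -(-2)*(-5383) = -1*10766 = -10766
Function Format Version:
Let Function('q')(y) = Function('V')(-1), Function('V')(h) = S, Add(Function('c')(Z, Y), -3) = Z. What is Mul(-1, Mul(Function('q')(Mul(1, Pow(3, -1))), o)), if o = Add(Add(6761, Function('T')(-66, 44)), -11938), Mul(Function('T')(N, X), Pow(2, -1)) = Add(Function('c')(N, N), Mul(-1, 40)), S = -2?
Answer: -10766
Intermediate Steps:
Function('c')(Z, Y) = Add(3, Z)
Function('V')(h) = -2
Function('T')(N, X) = Add(-74, Mul(2, N)) (Function('T')(N, X) = Mul(2, Add(Add(3, N), Mul(-1, 40))) = Mul(2, Add(Add(3, N), -40)) = Mul(2, Add(-37, N)) = Add(-74, Mul(2, N)))
Function('q')(y) = -2
o = -5383 (o = Add(Add(6761, Add(-74, Mul(2, -66))), -11938) = Add(Add(6761, Add(-74, -132)), -11938) = Add(Add(6761, -206), -11938) = Add(6555, -11938) = -5383)
Mul(-1, Mul(Function('q')(Mul(1, Pow(3, -1))), o)) = Mul(-1, Mul(-2, -5383)) = Mul(-1, 10766) = -10766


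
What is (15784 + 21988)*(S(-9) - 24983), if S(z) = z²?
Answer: -940598344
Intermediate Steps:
(15784 + 21988)*(S(-9) - 24983) = (15784 + 21988)*((-9)² - 24983) = 37772*(81 - 24983) = 37772*(-24902) = -940598344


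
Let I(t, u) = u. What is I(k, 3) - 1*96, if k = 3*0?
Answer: -93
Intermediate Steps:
k = 0
I(k, 3) - 1*96 = 3 - 1*96 = 3 - 96 = -93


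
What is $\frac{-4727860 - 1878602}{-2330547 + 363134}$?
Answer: $\frac{6606462}{1967413} \approx 3.3579$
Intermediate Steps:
$\frac{-4727860 - 1878602}{-2330547 + 363134} = - \frac{6606462}{-1967413} = \left(-6606462\right) \left(- \frac{1}{1967413}\right) = \frac{6606462}{1967413}$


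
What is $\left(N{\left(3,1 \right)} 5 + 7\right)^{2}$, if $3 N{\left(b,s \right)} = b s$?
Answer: $144$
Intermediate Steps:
$N{\left(b,s \right)} = \frac{b s}{3}$
$\left(N{\left(3,1 \right)} 5 + 7\right)^{2} = \left(\frac{1}{3} \cdot 3 \cdot 1 \cdot 5 + 7\right)^{2} = \left(1 \cdot 5 + 7\right)^{2} = \left(5 + 7\right)^{2} = 12^{2} = 144$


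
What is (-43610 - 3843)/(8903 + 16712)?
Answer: -47453/25615 ≈ -1.8525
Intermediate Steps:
(-43610 - 3843)/(8903 + 16712) = -47453/25615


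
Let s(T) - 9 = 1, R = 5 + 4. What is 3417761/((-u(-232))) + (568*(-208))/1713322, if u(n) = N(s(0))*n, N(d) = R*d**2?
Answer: 224271409417/13759293600 ≈ 16.300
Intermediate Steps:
R = 9
s(T) = 10 (s(T) = 9 + 1 = 10)
N(d) = 9*d**2
u(n) = 900*n (u(n) = (9*10**2)*n = (9*100)*n = 900*n)
3417761/((-u(-232))) + (568*(-208))/1713322 = 3417761/((-900*(-232))) + (568*(-208))/1713322 = 3417761/((-1*(-208800))) - 118144*1/1713322 = 3417761/208800 - 4544/65897 = 224271409417/13759293600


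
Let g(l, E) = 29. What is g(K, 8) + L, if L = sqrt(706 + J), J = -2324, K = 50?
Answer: 29 + I*sqrt(1618) ≈ 29.0 + 40.224*I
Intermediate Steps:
L = I*sqrt(1618) (L = sqrt(706 - 2324) = sqrt(-1618) = I*sqrt(1618) ≈ 40.224*I)
g(K, 8) + L = 29 + I*sqrt(1618)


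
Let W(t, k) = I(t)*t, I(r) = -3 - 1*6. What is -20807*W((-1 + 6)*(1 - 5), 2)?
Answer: -3745260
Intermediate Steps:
I(r) = -9 (I(r) = -3 - 6 = -9)
W(t, k) = -9*t
-20807*W((-1 + 6)*(1 - 5), 2) = -(-187263)*(-1 + 6)*(1 - 5) = -(-187263)*5*(-4) = -(-187263)*(-20) = -20807*180 = -3745260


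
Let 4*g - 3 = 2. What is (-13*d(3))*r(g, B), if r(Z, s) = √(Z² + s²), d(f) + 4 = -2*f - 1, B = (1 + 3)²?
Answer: 143*√4121/4 ≈ 2295.0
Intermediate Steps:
g = 5/4 (g = ¾ + (¼)*2 = ¾ + ½ = 5/4 ≈ 1.2500)
B = 16 (B = 4² = 16)
d(f) = -5 - 2*f (d(f) = -4 + (-2*f - 1) = -4 + (-1 - 2*f) = -5 - 2*f)
(-13*d(3))*r(g, B) = (-13*(-5 - 2*3))*√((5/4)² + 16²) = (-13*(-5 - 6))*√(25/16 + 256) = (-13*(-11))*√(4121/16) = 143*(√4121/4) = 143*√4121/4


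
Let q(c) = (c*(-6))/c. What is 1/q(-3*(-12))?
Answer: -1/6 ≈ -0.16667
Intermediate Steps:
q(c) = -6 (q(c) = (-6*c)/c = -6)
1/q(-3*(-12)) = 1/(-6) = -1/6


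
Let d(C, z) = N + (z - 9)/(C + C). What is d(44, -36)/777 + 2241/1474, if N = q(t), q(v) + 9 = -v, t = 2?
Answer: 6897157/4581192 ≈ 1.5055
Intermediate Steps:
q(v) = -9 - v
N = -11 (N = -9 - 1*2 = -9 - 2 = -11)
d(C, z) = -11 + (-9 + z)/(2*C) (d(C, z) = -11 + (z - 9)/(C + C) = -11 + (-9 + z)/((2*C)) = -11 + (-9 + z)*(1/(2*C)) = -11 + (-9 + z)/(2*C))
d(44, -36)/777 + 2241/1474 = ((1/2)*(-9 - 36 - 22*44)/44)/777 + 2241/1474 = ((1/2)*(1/44)*(-9 - 36 - 968))*(1/777) + 2241*(1/1474) = ((1/2)*(1/44)*(-1013))*(1/777) + 2241/1474 = -1013/88*1/777 + 2241/1474 = -1013/68376 + 2241/1474 = 6897157/4581192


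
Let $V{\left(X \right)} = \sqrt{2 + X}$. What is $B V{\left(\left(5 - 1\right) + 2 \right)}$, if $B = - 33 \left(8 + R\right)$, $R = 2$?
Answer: $- 660 \sqrt{2} \approx -933.38$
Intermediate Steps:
$B = -330$ ($B = - 33 \left(8 + 2\right) = \left(-33\right) 10 = -330$)
$B V{\left(\left(5 - 1\right) + 2 \right)} = - 330 \sqrt{2 + \left(\left(5 - 1\right) + 2\right)} = - 330 \sqrt{2 + \left(4 + 2\right)} = - 330 \sqrt{2 + 6} = - 330 \sqrt{8} = - 330 \cdot 2 \sqrt{2} = - 660 \sqrt{2}$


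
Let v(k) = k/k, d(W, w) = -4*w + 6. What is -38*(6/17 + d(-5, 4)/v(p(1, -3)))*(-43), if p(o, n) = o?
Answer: -267976/17 ≈ -15763.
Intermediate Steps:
d(W, w) = 6 - 4*w
v(k) = 1
-38*(6/17 + d(-5, 4)/v(p(1, -3)))*(-43) = -38*(6/17 + (6 - 4*4)/1)*(-43) = -38*(6*(1/17) + (6 - 16)*1)*(-43) = -38*(6/17 - 10*1)*(-43) = -38*(6/17 - 10)*(-43) = -38*(-164/17)*(-43) = (6232/17)*(-43) = -267976/17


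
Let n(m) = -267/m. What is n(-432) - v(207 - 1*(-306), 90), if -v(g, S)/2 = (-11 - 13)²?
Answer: 165977/144 ≈ 1152.6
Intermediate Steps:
v(g, S) = -1152 (v(g, S) = -2*(-11 - 13)² = -2*(-24)² = -2*576 = -1152)
n(-432) - v(207 - 1*(-306), 90) = -267/(-432) - 1*(-1152) = -267*(-1/432) + 1152 = 89/144 + 1152 = 165977/144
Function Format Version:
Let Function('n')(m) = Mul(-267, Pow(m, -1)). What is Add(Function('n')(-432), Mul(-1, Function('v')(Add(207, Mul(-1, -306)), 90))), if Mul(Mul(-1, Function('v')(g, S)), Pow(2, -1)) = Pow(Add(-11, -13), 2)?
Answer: Rational(165977, 144) ≈ 1152.6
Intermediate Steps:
Function('v')(g, S) = -1152 (Function('v')(g, S) = Mul(-2, Pow(Add(-11, -13), 2)) = Mul(-2, Pow(-24, 2)) = Mul(-2, 576) = -1152)
Add(Function('n')(-432), Mul(-1, Function('v')(Add(207, Mul(-1, -306)), 90))) = Add(Mul(-267, Pow(-432, -1)), Mul(-1, -1152)) = Add(Mul(-267, Rational(-1, 432)), 1152) = Add(Rational(89, 144), 1152) = Rational(165977, 144)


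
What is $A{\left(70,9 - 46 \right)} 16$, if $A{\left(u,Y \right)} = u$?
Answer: $1120$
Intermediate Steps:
$A{\left(70,9 - 46 \right)} 16 = 70 \cdot 16 = 1120$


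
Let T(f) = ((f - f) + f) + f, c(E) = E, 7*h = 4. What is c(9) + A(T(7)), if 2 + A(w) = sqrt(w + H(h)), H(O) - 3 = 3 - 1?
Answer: 7 + sqrt(19) ≈ 11.359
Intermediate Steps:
h = 4/7 (h = (1/7)*4 = 4/7 ≈ 0.57143)
H(O) = 5 (H(O) = 3 + (3 - 1) = 3 + 2 = 5)
T(f) = 2*f (T(f) = (0 + f) + f = f + f = 2*f)
A(w) = -2 + sqrt(5 + w) (A(w) = -2 + sqrt(w + 5) = -2 + sqrt(5 + w))
c(9) + A(T(7)) = 9 + (-2 + sqrt(5 + 2*7)) = 9 + (-2 + sqrt(5 + 14)) = 9 + (-2 + sqrt(19)) = 7 + sqrt(19)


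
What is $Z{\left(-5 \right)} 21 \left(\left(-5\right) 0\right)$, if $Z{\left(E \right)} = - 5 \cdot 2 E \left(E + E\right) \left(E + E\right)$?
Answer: $0$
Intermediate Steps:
$Z{\left(E \right)} = - 40 E^{3}$ ($Z{\left(E \right)} = - 5 \cdot 2 E 2 E 2 E = - 5 \cdot 2 E 4 E^{2} = - 5 \cdot 8 E^{3} = - 40 E^{3}$)
$Z{\left(-5 \right)} 21 \left(\left(-5\right) 0\right) = - 40 \left(-5\right)^{3} \cdot 21 \left(\left(-5\right) 0\right) = \left(-40\right) \left(-125\right) 21 \cdot 0 = 5000 \cdot 21 \cdot 0 = 105000 \cdot 0 = 0$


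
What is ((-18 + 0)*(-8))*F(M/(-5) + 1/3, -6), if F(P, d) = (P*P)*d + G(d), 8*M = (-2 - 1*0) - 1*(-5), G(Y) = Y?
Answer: -46083/50 ≈ -921.66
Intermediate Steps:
M = 3/8 (M = ((-2 - 1*0) - 1*(-5))/8 = ((-2 + 0) + 5)/8 = (-2 + 5)/8 = (⅛)*3 = 3/8 ≈ 0.37500)
F(P, d) = d + d*P² (F(P, d) = (P*P)*d + d = P²*d + d = d*P² + d = d + d*P²)
((-18 + 0)*(-8))*F(M/(-5) + 1/3, -6) = ((-18 + 0)*(-8))*(-6*(1 + ((3/8)/(-5) + 1/3)²)) = (-18*(-8))*(-6*(1 + ((3/8)*(-⅕) + 1*(⅓))²)) = 144*(-6*(1 + (-3/40 + ⅓)²)) = 144*(-6*(1 + (31/120)²)) = 144*(-6*(1 + 961/14400)) = 144*(-6*15361/14400) = 144*(-15361/2400) = -46083/50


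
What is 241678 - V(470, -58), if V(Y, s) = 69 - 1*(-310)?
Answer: 241299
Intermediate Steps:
V(Y, s) = 379 (V(Y, s) = 69 + 310 = 379)
241678 - V(470, -58) = 241678 - 1*379 = 241678 - 379 = 241299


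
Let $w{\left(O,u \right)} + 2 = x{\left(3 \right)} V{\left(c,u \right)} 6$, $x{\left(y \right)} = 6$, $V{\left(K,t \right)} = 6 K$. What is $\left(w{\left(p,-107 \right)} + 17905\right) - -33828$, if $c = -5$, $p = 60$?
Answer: $50651$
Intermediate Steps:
$w{\left(O,u \right)} = -1082$ ($w{\left(O,u \right)} = -2 + 6 \cdot 6 \left(-5\right) 6 = -2 + 6 \left(-30\right) 6 = -2 - 1080 = -1082$)
$\left(w{\left(p,-107 \right)} + 17905\right) - -33828 = \left(-1082 + 17905\right) - -33828 = 16823 + 33828 = 50651$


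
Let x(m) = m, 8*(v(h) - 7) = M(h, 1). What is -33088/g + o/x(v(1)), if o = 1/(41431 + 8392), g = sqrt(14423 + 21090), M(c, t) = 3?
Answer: 8/2939557 - 33088*sqrt(35513)/35513 ≈ -175.58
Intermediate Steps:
v(h) = 59/8 (v(h) = 7 + (1/8)*3 = 7 + 3/8 = 59/8)
g = sqrt(35513) ≈ 188.45
o = 1/49823 ≈ 2.0071e-5
-33088/g + o/x(v(1)) = -33088*sqrt(35513)/35513 + 1/(49823*(59/8)) = -33088*sqrt(35513)/35513 + (1/49823)*(8/59) = -33088*sqrt(35513)/35513 + 8/2939557 = 8/2939557 - 33088*sqrt(35513)/35513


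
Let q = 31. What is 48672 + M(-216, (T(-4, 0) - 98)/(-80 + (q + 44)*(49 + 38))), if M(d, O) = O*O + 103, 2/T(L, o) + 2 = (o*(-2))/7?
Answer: 2026017179176/41538025 ≈ 48775.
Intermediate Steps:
T(L, o) = 2/(-2 - 2*o/7) (T(L, o) = 2/(-2 + (o*(-2))/7) = 2/(-2 - 2*o*(1/7)) = 2/(-2 - 2*o/7))
M(d, O) = 103 + O**2 (M(d, O) = O**2 + 103 = 103 + O**2)
48672 + M(-216, (T(-4, 0) - 98)/(-80 + (q + 44)*(49 + 38))) = 48672 + (103 + ((-7/(7 + 0) - 98)/(-80 + (31 + 44)*(49 + 38)))**2) = 48672 + (103 + ((-7/7 - 98)/(-80 + 75*87))**2) = 48672 + (103 + ((-7*1/7 - 98)/(-80 + 6525))**2) = 48672 + (103 + ((-1 - 98)/6445)**2) = 48672 + (103 + (-99*1/6445)**2) = 48672 + (103 + (-99/6445)**2) = 48672 + (103 + 9801/41538025) = 48672 + 4278426376/41538025 = 2026017179176/41538025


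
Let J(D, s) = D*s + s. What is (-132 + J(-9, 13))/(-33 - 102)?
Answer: 236/135 ≈ 1.7481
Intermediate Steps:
J(D, s) = s + D*s
(-132 + J(-9, 13))/(-33 - 102) = (-132 + 13*(1 - 9))/(-33 - 102) = (-132 + 13*(-8))/(-135) = (-132 - 104)*(-1/135) = -236*(-1/135) = 236/135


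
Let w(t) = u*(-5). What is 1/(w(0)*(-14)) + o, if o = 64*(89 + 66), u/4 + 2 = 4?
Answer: 5555201/560 ≈ 9920.0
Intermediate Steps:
u = 8 (u = -8 + 4*4 = -8 + 16 = 8)
w(t) = -40 (w(t) = 8*(-5) = -40)
o = 9920 (o = 64*155 = 9920)
1/(w(0)*(-14)) + o = 1/(-40*(-14)) + 9920 = 1/560 + 9920 = 5555201/560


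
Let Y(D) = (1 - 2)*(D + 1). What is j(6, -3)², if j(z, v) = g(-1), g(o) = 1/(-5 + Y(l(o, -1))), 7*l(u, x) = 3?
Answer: 49/2025 ≈ 0.024198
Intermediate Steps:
l(u, x) = 3/7 (l(u, x) = (⅐)*3 = 3/7)
Y(D) = -1 - D (Y(D) = -(1 + D) = -1 - D)
g(o) = -7/45 (g(o) = 1/(-5 + (-1 - 1*3/7)) = 1/(-5 + (-1 - 3/7)) = 1/(-5 - 10/7) = 1/(-45/7) = -7/45)
j(z, v) = -7/45
j(6, -3)² = (-7/45)² = 49/2025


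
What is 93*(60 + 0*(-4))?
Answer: 5580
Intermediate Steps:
93*(60 + 0*(-4)) = 93*(60 + 0) = 93*60 = 5580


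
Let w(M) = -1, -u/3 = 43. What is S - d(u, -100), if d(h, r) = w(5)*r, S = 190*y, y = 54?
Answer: 10160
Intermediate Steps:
u = -129 (u = -3*43 = -129)
S = 10260 (S = 190*54 = 10260)
d(h, r) = -r
S - d(u, -100) = 10260 - (-1)*(-100) = 10260 - 1*100 = 10260 - 100 = 10160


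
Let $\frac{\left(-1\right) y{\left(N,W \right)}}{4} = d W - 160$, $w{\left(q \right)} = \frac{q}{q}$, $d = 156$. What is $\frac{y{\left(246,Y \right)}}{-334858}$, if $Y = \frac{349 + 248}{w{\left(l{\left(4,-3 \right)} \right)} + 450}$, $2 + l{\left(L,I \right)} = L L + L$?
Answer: $\frac{41944}{75510479} \approx 0.00055547$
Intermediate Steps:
$l{\left(L,I \right)} = -2 + L + L^{2}$ ($l{\left(L,I \right)} = -2 + \left(L L + L\right) = -2 + \left(L^{2} + L\right) = -2 + \left(L + L^{2}\right) = -2 + L + L^{2}$)
$w{\left(q \right)} = 1$
$Y = \frac{597}{451}$ ($Y = \frac{349 + 248}{1 + 450} = \frac{597}{451} \approx 1.3237$)
$y{\left(N,W \right)} = 640 - 624 W$ ($y{\left(N,W \right)} = - 4 \left(156 W - 160\right) = - 4 \left(-160 + 156 W\right) = 640 - 624 W$)
$\frac{y{\left(246,Y \right)}}{-334858} = \frac{640 - \frac{372528}{451}}{-334858} = \left(640 - \frac{372528}{451}\right) \left(- \frac{1}{334858}\right) = \left(- \frac{83888}{451}\right) \left(- \frac{1}{334858}\right) = \frac{41944}{75510479}$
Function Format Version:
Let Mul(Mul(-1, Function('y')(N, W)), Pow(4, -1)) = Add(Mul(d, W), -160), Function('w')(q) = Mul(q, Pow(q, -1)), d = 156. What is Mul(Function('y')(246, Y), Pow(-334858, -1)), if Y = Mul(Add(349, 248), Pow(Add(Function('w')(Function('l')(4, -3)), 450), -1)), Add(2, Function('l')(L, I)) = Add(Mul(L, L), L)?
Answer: Rational(41944, 75510479) ≈ 0.00055547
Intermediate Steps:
Function('l')(L, I) = Add(-2, L, Pow(L, 2)) (Function('l')(L, I) = Add(-2, Add(Mul(L, L), L)) = Add(-2, Add(Pow(L, 2), L)) = Add(-2, Add(L, Pow(L, 2))) = Add(-2, L, Pow(L, 2)))
Function('w')(q) = 1
Y = Rational(597, 451) (Y = Mul(Add(349, 248), Pow(Add(1, 450), -1)) = Mul(597, Pow(451, -1)) = Mul(597, Rational(1, 451)) = Rational(597, 451) ≈ 1.3237)
Function('y')(N, W) = Add(640, Mul(-624, W)) (Function('y')(N, W) = Mul(-4, Add(Mul(156, W), -160)) = Mul(-4, Add(-160, Mul(156, W))) = Add(640, Mul(-624, W)))
Mul(Function('y')(246, Y), Pow(-334858, -1)) = Mul(Add(640, Mul(-624, Rational(597, 451))), Pow(-334858, -1)) = Mul(Add(640, Rational(-372528, 451)), Rational(-1, 334858)) = Mul(Rational(-83888, 451), Rational(-1, 334858)) = Rational(41944, 75510479)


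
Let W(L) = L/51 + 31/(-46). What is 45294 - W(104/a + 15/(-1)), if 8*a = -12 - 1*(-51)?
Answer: 318783041/7038 ≈ 45295.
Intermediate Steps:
a = 39/8 (a = (-12 - 1*(-51))/8 = (-12 + 51)/8 = (1/8)*39 = 39/8 ≈ 4.8750)
W(L) = -31/46 + L/51 (W(L) = L*(1/51) + 31*(-1/46) = L/51 - 31/46 = -31/46 + L/51)
45294 - W(104/a + 15/(-1)) = 45294 - (-31/46 + (104/(39/8) + 15/(-1))/51) = 45294 - (-31/46 + (104*(8/39) + 15*(-1))/51) = 45294 - (-31/46 + (64/3 - 15)/51) = 45294 - (-31/46 + (1/51)*(19/3)) = 45294 - (-31/46 + 19/153) = 45294 - 1*(-3869/7038) = 45294 + 3869/7038 = 318783041/7038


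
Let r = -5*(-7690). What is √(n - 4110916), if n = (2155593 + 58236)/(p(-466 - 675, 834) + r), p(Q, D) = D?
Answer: I*√1586003212303615/19642 ≈ 2027.5*I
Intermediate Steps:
r = 38450
n = 2213829/39284 (n = (2155593 + 58236)/(834 + 38450) = 2213829/39284 ≈ 56.354)
√(n - 4110916) = √(2213829/39284 - 4110916) = √(-161491010315/39284) = I*√1586003212303615/19642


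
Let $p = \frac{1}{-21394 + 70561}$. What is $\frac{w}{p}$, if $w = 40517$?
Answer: $1992099339$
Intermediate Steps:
$p = \frac{1}{49167} \approx 2.0339 \cdot 10^{-5}$
$\frac{w}{p} = 40517 \frac{1}{\frac{1}{49167}} = 40517 \cdot 49167 = 1992099339$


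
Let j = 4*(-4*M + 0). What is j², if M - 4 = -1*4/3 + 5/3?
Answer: 43264/9 ≈ 4807.1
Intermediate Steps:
M = 13/3 (M = 4 + (-1*4/3 + 5/3) = 4 + (-4*⅓ + 5*(⅓)) = 4 + (-4/3 + 5/3) = 4 + ⅓ = 13/3 ≈ 4.3333)
j = -208/3 (j = 4*(-4*13/3 + 0) = 4*(-52/3 + 0) = 4*(-52/3) = -208/3 ≈ -69.333)
j² = (-208/3)² = 43264/9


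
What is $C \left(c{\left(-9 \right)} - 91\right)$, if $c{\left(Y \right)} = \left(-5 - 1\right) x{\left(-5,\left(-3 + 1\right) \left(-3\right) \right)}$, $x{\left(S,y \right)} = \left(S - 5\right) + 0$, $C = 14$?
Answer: $-434$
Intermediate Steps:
$x{\left(S,y \right)} = -5 + S$ ($x{\left(S,y \right)} = \left(-5 + S\right) + 0 = -5 + S$)
$c{\left(Y \right)} = 60$ ($c{\left(Y \right)} = \left(-5 - 1\right) \left(-5 - 5\right) = \left(-5 - 1\right) \left(-10\right) = \left(-6\right) \left(-10\right) = 60$)
$C \left(c{\left(-9 \right)} - 91\right) = 14 \left(60 - 91\right) = 14 \left(-31\right) = -434$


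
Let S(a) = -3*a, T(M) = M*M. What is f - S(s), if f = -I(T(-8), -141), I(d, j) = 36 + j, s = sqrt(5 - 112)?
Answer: 105 + 3*I*sqrt(107) ≈ 105.0 + 31.032*I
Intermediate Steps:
s = I*sqrt(107) (s = sqrt(-107) = I*sqrt(107) ≈ 10.344*I)
T(M) = M**2
f = 105 (f = -(36 - 141) = -1*(-105) = 105)
f - S(s) = 105 - (-3)*I*sqrt(107) = 105 + 3*I*sqrt(107)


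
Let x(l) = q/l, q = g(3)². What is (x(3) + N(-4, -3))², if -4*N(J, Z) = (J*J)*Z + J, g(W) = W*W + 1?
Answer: 19321/9 ≈ 2146.8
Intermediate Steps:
g(W) = 1 + W² (g(W) = W² + 1 = 1 + W²)
q = 100 (q = (1 + 3²)² = (1 + 9)² = 10² = 100)
N(J, Z) = -J/4 - Z*J²/4 (N(J, Z) = -((J*J)*Z + J)/4 = -(J²*Z + J)/4 = -(Z*J² + J)/4 = -(J + Z*J²)/4 = -J/4 - Z*J²/4)
x(l) = 100/l
(x(3) + N(-4, -3))² = (100/3 - ¼*(-4)*(1 - 4*(-3)))² = (100*(⅓) - ¼*(-4)*(1 + 12))² = (100/3 - ¼*(-4)*13)² = (100/3 + 13)² = (139/3)² = 19321/9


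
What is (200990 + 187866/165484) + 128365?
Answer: 27251585343/82742 ≈ 3.2936e+5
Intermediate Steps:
(200990 + 187866/165484) + 128365 = (200990 + 187866*(1/165484)) + 128365 = (200990 + 93933/82742) + 128365 = 16630408513/82742 + 128365 = 27251585343/82742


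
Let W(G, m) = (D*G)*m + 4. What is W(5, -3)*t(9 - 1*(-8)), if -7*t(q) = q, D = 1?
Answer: 187/7 ≈ 26.714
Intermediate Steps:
W(G, m) = 4 + G*m (W(G, m) = (1*G)*m + 4 = G*m + 4 = 4 + G*m)
t(q) = -q/7
W(5, -3)*t(9 - 1*(-8)) = (4 + 5*(-3))*(-(9 - 1*(-8))/7) = (4 - 15)*(-(9 + 8)/7) = -(-11)*17/7 = -11*(-17/7) = 187/7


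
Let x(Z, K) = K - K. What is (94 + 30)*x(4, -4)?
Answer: 0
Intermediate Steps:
x(Z, K) = 0
(94 + 30)*x(4, -4) = (94 + 30)*0 = 124*0 = 0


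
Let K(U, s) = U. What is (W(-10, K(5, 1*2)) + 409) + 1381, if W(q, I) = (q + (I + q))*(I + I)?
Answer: 1640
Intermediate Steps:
W(q, I) = 2*I*(I + 2*q) (W(q, I) = (I + 2*q)*(2*I) = 2*I*(I + 2*q))
(W(-10, K(5, 1*2)) + 409) + 1381 = (2*5*(5 + 2*(-10)) + 409) + 1381 = (2*5*(5 - 20) + 409) + 1381 = (2*5*(-15) + 409) + 1381 = (-150 + 409) + 1381 = 259 + 1381 = 1640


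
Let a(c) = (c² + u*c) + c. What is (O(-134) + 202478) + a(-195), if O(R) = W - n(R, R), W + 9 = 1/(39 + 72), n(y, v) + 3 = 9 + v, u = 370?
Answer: 18678748/111 ≈ 1.6828e+5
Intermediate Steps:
n(y, v) = 6 + v (n(y, v) = -3 + (9 + v) = 6 + v)
W = -998/111 (W = -9 + 1/(39 + 72) = -9 + 1/111 = -998/111 ≈ -8.9910)
a(c) = c² + 371*c (a(c) = (c² + 370*c) + c = c² + 371*c)
O(R) = -1664/111 - R (O(R) = -998/111 - (6 + R) = -998/111 + (-6 - R) = -1664/111 - R)
(O(-134) + 202478) + a(-195) = ((-1664/111 - 1*(-134)) + 202478) - 195*(371 - 195) = ((-1664/111 + 134) + 202478) - 195*176 = (13210/111 + 202478) - 34320 = 22488268/111 - 34320 = 18678748/111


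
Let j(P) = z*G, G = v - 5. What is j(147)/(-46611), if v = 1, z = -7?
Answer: -28/46611 ≈ -0.00060072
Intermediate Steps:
G = -4 (G = 1 - 5 = -4)
j(P) = 28 (j(P) = -7*(-4) = 28)
j(147)/(-46611) = 28/(-46611) = 28*(-1/46611) = -28/46611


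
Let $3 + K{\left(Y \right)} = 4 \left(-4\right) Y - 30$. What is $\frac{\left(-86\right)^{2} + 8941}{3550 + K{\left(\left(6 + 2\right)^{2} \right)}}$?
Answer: $\frac{16337}{2493} \approx 6.5531$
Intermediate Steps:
$K{\left(Y \right)} = -33 - 16 Y$ ($K{\left(Y \right)} = -3 + \left(4 \left(-4\right) Y - 30\right) = -3 - \left(30 + 16 Y\right) = -33 - 16 Y$)
$\frac{\left(-86\right)^{2} + 8941}{3550 + K{\left(\left(6 + 2\right)^{2} \right)}} = \frac{\left(-86\right)^{2} + 8941}{3550 - \left(33 + 16 \left(6 + 2\right)^{2}\right)} = \frac{7396 + 8941}{3550 - \left(33 + 16 \cdot 8^{2}\right)} = \frac{16337}{3550 - 1057} = \frac{16337}{2493}$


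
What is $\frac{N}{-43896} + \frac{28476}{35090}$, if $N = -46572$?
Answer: $\frac{120174749}{64179610} \approx 1.8725$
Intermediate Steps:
$\frac{N}{-43896} + \frac{28476}{35090} = - \frac{46572}{-43896} + \frac{28476}{35090} = \left(-46572\right) \left(- \frac{1}{43896}\right) + 28476 \cdot \frac{1}{35090} = \frac{3881}{3658} + \frac{14238}{17545} = \frac{120174749}{64179610}$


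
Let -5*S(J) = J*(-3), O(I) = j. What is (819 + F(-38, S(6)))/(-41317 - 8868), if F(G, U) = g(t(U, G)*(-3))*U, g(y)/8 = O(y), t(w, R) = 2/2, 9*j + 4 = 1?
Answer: -4047/250925 ≈ -0.016128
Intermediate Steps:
j = -⅓ (j = -4/9 + (⅑)*1 = -4/9 + ⅑ = -⅓ ≈ -0.33333)
t(w, R) = 1 (t(w, R) = 2*(½) = 1)
O(I) = -⅓
S(J) = 3*J/5 (S(J) = -J*(-3)/5 = -(-3)*J/5 = 3*J/5)
g(y) = -8/3 (g(y) = 8*(-⅓) = -8/3)
F(G, U) = -8*U/3
(819 + F(-38, S(6)))/(-41317 - 8868) = (819 - 8*6/5)/(-41317 - 8868) = (819 - 8/3*18/5)/(-50185) = (819 - 48/5)*(-1/50185) = (4047/5)*(-1/50185) = -4047/250925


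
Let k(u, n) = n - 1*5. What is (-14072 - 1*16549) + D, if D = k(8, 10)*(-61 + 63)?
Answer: -30611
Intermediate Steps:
k(u, n) = -5 + n (k(u, n) = n - 5 = -5 + n)
D = 10 (D = (-5 + 10)*(-61 + 63) = 5*2 = 10)
(-14072 - 1*16549) + D = (-14072 - 1*16549) + 10 = (-14072 - 16549) + 10 = -30621 + 10 = -30611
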